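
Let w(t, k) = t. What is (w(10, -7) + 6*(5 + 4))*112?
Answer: 7168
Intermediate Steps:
(w(10, -7) + 6*(5 + 4))*112 = (10 + 6*(5 + 4))*112 = (10 + 6*9)*112 = (10 + 54)*112 = 64*112 = 7168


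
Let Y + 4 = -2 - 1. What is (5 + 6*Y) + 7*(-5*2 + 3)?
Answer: -86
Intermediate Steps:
Y = -7 (Y = -4 + (-2 - 1) = -4 - 3 = -7)
(5 + 6*Y) + 7*(-5*2 + 3) = (5 + 6*(-7)) + 7*(-5*2 + 3) = (5 - 42) + 7*(-10 + 3) = -37 + 7*(-7) = -37 - 49 = -86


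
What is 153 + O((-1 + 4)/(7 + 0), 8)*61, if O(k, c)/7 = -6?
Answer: -2409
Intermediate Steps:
O(k, c) = -42 (O(k, c) = 7*(-6) = -42)
153 + O((-1 + 4)/(7 + 0), 8)*61 = 153 - 42*61 = 153 - 2562 = -2409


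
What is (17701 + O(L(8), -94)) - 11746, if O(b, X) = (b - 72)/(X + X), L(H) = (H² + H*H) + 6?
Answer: 559739/94 ≈ 5954.7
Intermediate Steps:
L(H) = 6 + 2*H² (L(H) = (H² + H²) + 6 = 2*H² + 6 = 6 + 2*H²)
O(b, X) = (-72 + b)/(2*X) (O(b, X) = (-72 + b)/((2*X)) = (-72 + b)*(1/(2*X)) = (-72 + b)/(2*X))
(17701 + O(L(8), -94)) - 11746 = (17701 + (½)*(-72 + (6 + 2*8²))/(-94)) - 11746 = (17701 + (½)*(-1/94)*(-72 + (6 + 2*64))) - 11746 = (17701 + (½)*(-1/94)*(-72 + (6 + 128))) - 11746 = (17701 + (½)*(-1/94)*(-72 + 134)) - 11746 = (17701 + (½)*(-1/94)*62) - 11746 = (17701 - 31/94) - 11746 = 1663863/94 - 11746 = 559739/94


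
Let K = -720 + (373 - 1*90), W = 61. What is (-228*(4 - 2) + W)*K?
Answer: 172615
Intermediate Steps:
K = -437 (K = -720 + (373 - 90) = -720 + 283 = -437)
(-228*(4 - 2) + W)*K = (-228*(4 - 2) + 61)*(-437) = (-228*2 + 61)*(-437) = (-456 + 61)*(-437) = -395*(-437) = 172615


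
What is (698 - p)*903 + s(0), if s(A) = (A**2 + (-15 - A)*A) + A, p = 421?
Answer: 250131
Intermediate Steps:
s(A) = A + A**2 + A*(-15 - A) (s(A) = (A**2 + A*(-15 - A)) + A = A + A**2 + A*(-15 - A))
(698 - p)*903 + s(0) = (698 - 1*421)*903 - 14*0 = (698 - 421)*903 + 0 = 277*903 + 0 = 250131 + 0 = 250131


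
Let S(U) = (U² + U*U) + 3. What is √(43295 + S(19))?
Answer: 2*√11005 ≈ 209.81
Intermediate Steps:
S(U) = 3 + 2*U² (S(U) = (U² + U²) + 3 = 2*U² + 3 = 3 + 2*U²)
√(43295 + S(19)) = √(43295 + (3 + 2*19²)) = √(43295 + (3 + 2*361)) = √(43295 + (3 + 722)) = √(43295 + 725) = √44020 = 2*√11005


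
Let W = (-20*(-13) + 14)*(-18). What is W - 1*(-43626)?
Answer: 38694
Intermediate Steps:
W = -4932 (W = (260 + 14)*(-18) = 274*(-18) = -4932)
W - 1*(-43626) = -4932 - 1*(-43626) = -4932 + 43626 = 38694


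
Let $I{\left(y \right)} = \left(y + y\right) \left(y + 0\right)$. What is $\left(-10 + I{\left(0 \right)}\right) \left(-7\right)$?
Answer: $70$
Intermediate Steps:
$I{\left(y \right)} = 2 y^{2}$ ($I{\left(y \right)} = 2 y y = 2 y^{2}$)
$\left(-10 + I{\left(0 \right)}\right) \left(-7\right) = \left(-10 + 2 \cdot 0^{2}\right) \left(-7\right) = \left(-10 + 2 \cdot 0\right) \left(-7\right) = \left(-10 + 0\right) \left(-7\right) = \left(-10\right) \left(-7\right) = 70$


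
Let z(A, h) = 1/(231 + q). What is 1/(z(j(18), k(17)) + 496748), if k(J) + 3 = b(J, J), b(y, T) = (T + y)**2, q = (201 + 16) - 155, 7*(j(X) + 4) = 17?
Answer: 293/145547165 ≈ 2.0131e-6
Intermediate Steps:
j(X) = -11/7 (j(X) = -4 + (1/7)*17 = -4 + 17/7 = -11/7)
q = 62 (q = 217 - 155 = 62)
k(J) = -3 + 4*J**2 (k(J) = -3 + (J + J)**2 = -3 + (2*J)**2 = -3 + 4*J**2)
z(A, h) = 1/293 (z(A, h) = 1/(231 + 62) = 1/293)
1/(z(j(18), k(17)) + 496748) = 1/(1/293 + 496748) = 1/(145547165/293) = 293/145547165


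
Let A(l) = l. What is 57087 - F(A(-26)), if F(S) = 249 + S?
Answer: 56864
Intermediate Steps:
57087 - F(A(-26)) = 57087 - (249 - 26) = 57087 - 1*223 = 57087 - 223 = 56864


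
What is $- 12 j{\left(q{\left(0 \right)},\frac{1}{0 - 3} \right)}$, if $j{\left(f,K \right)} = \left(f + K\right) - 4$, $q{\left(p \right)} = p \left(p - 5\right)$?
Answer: $52$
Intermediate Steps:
$q{\left(p \right)} = p \left(-5 + p\right)$
$j{\left(f,K \right)} = -4 + K + f$ ($j{\left(f,K \right)} = \left(K + f\right) - 4 = -4 + K + f$)
$- 12 j{\left(q{\left(0 \right)},\frac{1}{0 - 3} \right)} = - 12 \left(-4 + \frac{1}{0 - 3} + 0 \left(-5 + 0\right)\right) = - 12 \left(-4 + \frac{1}{-3} + 0 \left(-5\right)\right) = - 12 \left(-4 - \frac{1}{3} + 0\right) = \left(-12\right) \left(- \frac{13}{3}\right) = 52$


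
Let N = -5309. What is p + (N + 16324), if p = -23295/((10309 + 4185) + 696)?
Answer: 33458911/3038 ≈ 11013.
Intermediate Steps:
p = -4659/3038 (p = -23295/(14494 + 696) = -23295/15190 = -23295*1/15190 = -4659/3038 ≈ -1.5336)
p + (N + 16324) = -4659/3038 + (-5309 + 16324) = -4659/3038 + 11015 = 33458911/3038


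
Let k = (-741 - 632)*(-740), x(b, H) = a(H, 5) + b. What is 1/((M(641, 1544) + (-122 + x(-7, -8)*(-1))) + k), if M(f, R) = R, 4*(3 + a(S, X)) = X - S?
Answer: 4/4069795 ≈ 9.8285e-7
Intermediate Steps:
a(S, X) = -3 - S/4 + X/4 (a(S, X) = -3 + (X - S)/4 = -3 + (-S/4 + X/4) = -3 - S/4 + X/4)
x(b, H) = -7/4 + b - H/4 (x(b, H) = (-3 - H/4 + (¼)*5) + b = (-3 - H/4 + 5/4) + b = (-7/4 - H/4) + b = -7/4 + b - H/4)
k = 1016020 (k = -1373*(-740) = 1016020)
1/((M(641, 1544) + (-122 + x(-7, -8)*(-1))) + k) = 1/((1544 + (-122 + (-7/4 - 7 - ¼*(-8))*(-1))) + 1016020) = 1/((1544 + (-122 + (-7/4 - 7 + 2)*(-1))) + 1016020) = 1/((1544 + (-122 - 27/4*(-1))) + 1016020) = 1/((1544 + (-122 + 27/4)) + 1016020) = 1/((1544 - 461/4) + 1016020) = 1/(5715/4 + 1016020) = 1/(4069795/4) = 4/4069795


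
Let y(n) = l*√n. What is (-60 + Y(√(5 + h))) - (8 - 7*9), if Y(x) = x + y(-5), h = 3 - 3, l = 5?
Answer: -5 + √5*(1 + 5*I) ≈ -2.7639 + 11.18*I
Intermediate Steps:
y(n) = 5*√n
h = 0
Y(x) = x + 5*I*√5 (Y(x) = x + 5*√(-5) = x + 5*(I*√5) = x + 5*I*√5)
(-60 + Y(√(5 + h))) - (8 - 7*9) = (-60 + (√(5 + 0) + 5*I*√5)) - (8 - 7*9) = (-60 + (√5 + 5*I*√5)) - (8 - 63) = (-60 + √5 + 5*I*√5) - 1*(-55) = (-60 + √5 + 5*I*√5) + 55 = -5 + √5 + 5*I*√5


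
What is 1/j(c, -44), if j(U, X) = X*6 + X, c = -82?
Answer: -1/308 ≈ -0.0032468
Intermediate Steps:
j(U, X) = 7*X (j(U, X) = 6*X + X = 7*X)
1/j(c, -44) = 1/(7*(-44)) = 1/(-308) = -1/308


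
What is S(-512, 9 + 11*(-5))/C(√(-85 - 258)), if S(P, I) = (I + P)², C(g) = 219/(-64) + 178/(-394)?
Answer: -3925677312/48839 ≈ -80380.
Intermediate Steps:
C(g) = -48839/12608 (C(g) = 219*(-1/64) + 178*(-1/394) = -219/64 - 89/197 = -48839/12608)
S(-512, 9 + 11*(-5))/C(√(-85 - 258)) = ((9 + 11*(-5)) - 512)²/(-48839/12608) = ((9 - 55) - 512)²*(-12608/48839) = (-46 - 512)²*(-12608/48839) = (-558)²*(-12608/48839) = 311364*(-12608/48839) = -3925677312/48839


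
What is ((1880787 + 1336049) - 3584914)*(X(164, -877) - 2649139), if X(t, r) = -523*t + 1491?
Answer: 1006111766760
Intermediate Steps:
X(t, r) = 1491 - 523*t
((1880787 + 1336049) - 3584914)*(X(164, -877) - 2649139) = ((1880787 + 1336049) - 3584914)*((1491 - 523*164) - 2649139) = (3216836 - 3584914)*((1491 - 85772) - 2649139) = -368078*(-84281 - 2649139) = -368078*(-2733420) = 1006111766760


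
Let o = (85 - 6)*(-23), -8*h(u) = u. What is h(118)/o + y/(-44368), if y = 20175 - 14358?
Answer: -9915061/80616656 ≈ -0.12299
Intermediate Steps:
y = 5817
h(u) = -u/8
o = -1817 (o = 79*(-23) = -1817)
h(118)/o + y/(-44368) = -1/8*118/(-1817) + 5817/(-44368) = -59/4*(-1/1817) + 5817*(-1/44368) = 59/7268 - 5817/44368 = -9915061/80616656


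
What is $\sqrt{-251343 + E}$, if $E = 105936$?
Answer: $i \sqrt{145407} \approx 381.32 i$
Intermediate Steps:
$\sqrt{-251343 + E} = \sqrt{-251343 + 105936} = \sqrt{-145407} = i \sqrt{145407}$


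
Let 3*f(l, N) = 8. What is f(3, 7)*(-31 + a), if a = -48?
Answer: -632/3 ≈ -210.67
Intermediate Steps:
f(l, N) = 8/3 (f(l, N) = (1/3)*8 = 8/3)
f(3, 7)*(-31 + a) = 8*(-31 - 48)/3 = (8/3)*(-79) = -632/3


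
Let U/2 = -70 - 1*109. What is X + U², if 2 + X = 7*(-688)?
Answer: 123346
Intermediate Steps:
U = -358 (U = 2*(-70 - 1*109) = 2*(-70 - 109) = 2*(-179) = -358)
X = -4818 (X = -2 + 7*(-688) = -2 - 4816 = -4818)
X + U² = -4818 + (-358)² = -4818 + 128164 = 123346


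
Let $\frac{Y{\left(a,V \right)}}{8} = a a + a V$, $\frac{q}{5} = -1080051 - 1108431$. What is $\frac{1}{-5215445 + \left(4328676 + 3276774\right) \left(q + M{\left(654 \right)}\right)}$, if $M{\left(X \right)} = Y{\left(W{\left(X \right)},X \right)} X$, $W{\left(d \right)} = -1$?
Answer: $- \frac{1}{109205946853145} \approx -9.157 \cdot 10^{-15}$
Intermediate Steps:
$q = -10942410$ ($q = 5 \left(-1080051 - 1108431\right) = 5 \left(-2188482\right) = -10942410$)
$Y{\left(a,V \right)} = 8 a^{2} + 8 V a$ ($Y{\left(a,V \right)} = 8 \left(a a + a V\right) = 8 \left(a^{2} + V a\right) = 8 a^{2} + 8 V a$)
$M{\left(X \right)} = X \left(8 - 8 X\right)$ ($M{\left(X \right)} = 8 \left(-1\right) \left(X - 1\right) X = 8 \left(-1\right) \left(-1 + X\right) X = \left(8 - 8 X\right) X = X \left(8 - 8 X\right)$)
$\frac{1}{-5215445 + \left(4328676 + 3276774\right) \left(q + M{\left(654 \right)}\right)} = \frac{1}{-5215445 + \left(4328676 + 3276774\right) \left(-10942410 + 8 \cdot 654 \left(1 - 654\right)\right)} = \frac{1}{-5215445 + 7605450 \left(-10942410 + 8 \cdot 654 \left(1 - 654\right)\right)} = \frac{1}{-5215445 + 7605450 \left(-10942410 + 8 \cdot 654 \left(-653\right)\right)} = \frac{1}{-5215445 + 7605450 \left(-10942410 - 3416496\right)} = \frac{1}{-5215445 + 7605450 \left(-14358906\right)} = \frac{1}{-5215445 - 109205941637700} = \frac{1}{-109205946853145} = - \frac{1}{109205946853145}$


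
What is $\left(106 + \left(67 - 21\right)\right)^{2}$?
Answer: $23104$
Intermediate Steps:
$\left(106 + \left(67 - 21\right)\right)^{2} = \left(106 + 46\right)^{2} = 152^{2} = 23104$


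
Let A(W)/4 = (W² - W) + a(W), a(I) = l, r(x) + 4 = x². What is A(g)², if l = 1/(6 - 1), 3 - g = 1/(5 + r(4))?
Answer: 1166632336/2088025 ≈ 558.73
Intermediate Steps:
r(x) = -4 + x²
g = 50/17 (g = 3 - 1/(5 + (-4 + 4²)) = 3 - 1/(5 + (-4 + 16)) = 3 - 1/(5 + 12) = 3 - 1/17 = 50/17 ≈ 2.9412)
l = ⅕ (l = 1/5 = ⅕ ≈ 0.20000)
a(I) = ⅕
A(W) = ⅘ - 4*W + 4*W² (A(W) = 4*((W² - W) + ⅕) = 4*(⅕ + W² - W) = ⅘ - 4*W + 4*W²)
A(g)² = (⅘ - 4*50/17 + 4*(50/17)²)² = (⅘ - 200/17 + 4*(2500/289))² = (⅘ - 200/17 + 10000/289)² = (34156/1445)² = 1166632336/2088025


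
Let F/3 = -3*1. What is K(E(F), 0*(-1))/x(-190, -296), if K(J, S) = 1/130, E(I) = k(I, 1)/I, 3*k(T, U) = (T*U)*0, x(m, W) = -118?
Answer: -1/15340 ≈ -6.5189e-5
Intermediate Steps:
F = -9 (F = 3*(-3*1) = 3*(-3) = -9)
k(T, U) = 0 (k(T, U) = ((T*U)*0)/3 = (1/3)*0 = 0)
E(I) = 0 (E(I) = 0/I = 0)
K(J, S) = 1/130
K(E(F), 0*(-1))/x(-190, -296) = (1/130)/(-118) = (1/130)*(-1/118) = -1/15340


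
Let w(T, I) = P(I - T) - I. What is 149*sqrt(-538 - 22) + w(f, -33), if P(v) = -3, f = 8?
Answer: 30 + 596*I*sqrt(35) ≈ 30.0 + 3526.0*I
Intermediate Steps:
w(T, I) = -3 - I
149*sqrt(-538 - 22) + w(f, -33) = 149*sqrt(-538 - 22) + (-3 - 1*(-33)) = 149*sqrt(-560) + (-3 + 33) = 149*(4*I*sqrt(35)) + 30 = 596*I*sqrt(35) + 30 = 30 + 596*I*sqrt(35)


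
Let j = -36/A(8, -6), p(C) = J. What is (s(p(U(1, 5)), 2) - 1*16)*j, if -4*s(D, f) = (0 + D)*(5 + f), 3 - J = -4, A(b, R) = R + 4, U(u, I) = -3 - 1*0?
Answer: -1017/2 ≈ -508.50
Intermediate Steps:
U(u, I) = -3 (U(u, I) = -3 + 0 = -3)
A(b, R) = 4 + R
J = 7 (J = 3 - 1*(-4) = 3 + 4 = 7)
p(C) = 7
s(D, f) = -D*(5 + f)/4 (s(D, f) = -(0 + D)*(5 + f)/4 = -D*(5 + f)/4)
j = 18 (j = -36/(4 - 6) = -36/(-2) = -36*(-1/2) = 18)
(s(p(U(1, 5)), 2) - 1*16)*j = (-1/4*7*(5 + 2) - 1*16)*18 = (-1/4*7*7 - 16)*18 = (-49/4 - 16)*18 = -113/4*18 = -1017/2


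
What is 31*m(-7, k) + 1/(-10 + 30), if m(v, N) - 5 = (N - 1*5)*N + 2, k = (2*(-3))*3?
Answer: 261021/20 ≈ 13051.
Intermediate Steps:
k = -18 (k = -6*3 = -18)
m(v, N) = 7 + N*(-5 + N) (m(v, N) = 5 + ((N - 1*5)*N + 2) = 5 + ((N - 5)*N + 2) = 5 + ((-5 + N)*N + 2) = 5 + (N*(-5 + N) + 2) = 5 + (2 + N*(-5 + N)) = 7 + N*(-5 + N))
31*m(-7, k) + 1/(-10 + 30) = 31*(7 + (-18)**2 - 5*(-18)) + 1/(-10 + 30) = 31*(7 + 324 + 90) + 1/20 = 31*421 + 1/20 = 13051 + 1/20 = 261021/20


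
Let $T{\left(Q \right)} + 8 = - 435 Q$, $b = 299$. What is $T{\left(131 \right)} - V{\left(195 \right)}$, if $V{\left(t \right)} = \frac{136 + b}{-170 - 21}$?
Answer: $- \frac{10885228}{191} \approx -56991.0$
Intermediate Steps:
$T{\left(Q \right)} = -8 - 435 Q$
$V{\left(t \right)} = - \frac{435}{191}$ ($V{\left(t \right)} = \frac{136 + 299}{-170 - 21} = \frac{435}{-191} = 435 \left(- \frac{1}{191}\right) = - \frac{435}{191}$)
$T{\left(131 \right)} - V{\left(195 \right)} = \left(-8 - 56985\right) - - \frac{435}{191} = \left(-8 - 56985\right) + \frac{435}{191} = -56993 + \frac{435}{191} = - \frac{10885228}{191}$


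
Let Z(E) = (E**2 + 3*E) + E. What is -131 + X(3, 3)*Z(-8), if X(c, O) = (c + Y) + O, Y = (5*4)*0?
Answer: 61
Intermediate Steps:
Y = 0 (Y = 20*0 = 0)
Z(E) = E**2 + 4*E
X(c, O) = O + c (X(c, O) = (c + 0) + O = c + O = O + c)
-131 + X(3, 3)*Z(-8) = -131 + (3 + 3)*(-8*(4 - 8)) = -131 + 6*(-8*(-4)) = -131 + 6*32 = -131 + 192 = 61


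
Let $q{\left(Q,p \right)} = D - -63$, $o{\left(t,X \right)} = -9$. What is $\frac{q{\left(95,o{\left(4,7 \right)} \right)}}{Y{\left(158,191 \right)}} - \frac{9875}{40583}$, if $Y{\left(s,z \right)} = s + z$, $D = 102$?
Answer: $\frac{3249820}{14163467} \approx 0.22945$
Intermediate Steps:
$q{\left(Q,p \right)} = 165$ ($q{\left(Q,p \right)} = 102 - -63 = 102 + 63 = 165$)
$\frac{q{\left(95,o{\left(4,7 \right)} \right)}}{Y{\left(158,191 \right)}} - \frac{9875}{40583} = \frac{165}{158 + 191} - \frac{9875}{40583} = \frac{165}{349} - \frac{9875}{40583} = \frac{3249820}{14163467}$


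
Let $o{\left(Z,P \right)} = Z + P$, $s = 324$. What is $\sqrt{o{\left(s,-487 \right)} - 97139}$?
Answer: $i \sqrt{97302} \approx 311.93 i$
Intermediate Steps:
$o{\left(Z,P \right)} = P + Z$
$\sqrt{o{\left(s,-487 \right)} - 97139} = \sqrt{\left(-487 + 324\right) - 97139} = \sqrt{-163 - 97139} = \sqrt{-97302} = i \sqrt{97302}$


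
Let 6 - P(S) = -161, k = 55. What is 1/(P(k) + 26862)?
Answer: 1/27029 ≈ 3.6997e-5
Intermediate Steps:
P(S) = 167 (P(S) = 6 - 1*(-161) = 6 + 161 = 167)
1/(P(k) + 26862) = 1/(167 + 26862) = 1/27029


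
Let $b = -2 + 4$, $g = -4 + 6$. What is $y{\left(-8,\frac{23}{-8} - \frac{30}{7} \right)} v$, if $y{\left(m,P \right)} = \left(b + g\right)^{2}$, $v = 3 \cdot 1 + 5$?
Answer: $128$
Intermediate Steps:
$g = 2$
$v = 8$ ($v = 3 + 5 = 8$)
$b = 2$
$y{\left(m,P \right)} = 16$ ($y{\left(m,P \right)} = \left(2 + 2\right)^{2} = 4^{2} = 16$)
$y{\left(-8,\frac{23}{-8} - \frac{30}{7} \right)} v = 16 \cdot 8 = 128$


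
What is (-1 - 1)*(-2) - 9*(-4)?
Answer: 40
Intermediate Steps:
(-1 - 1)*(-2) - 9*(-4) = -2*(-2) + 36 = 4 + 36 = 40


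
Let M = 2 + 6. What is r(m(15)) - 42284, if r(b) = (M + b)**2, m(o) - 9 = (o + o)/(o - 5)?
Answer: -41884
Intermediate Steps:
m(o) = 9 + 2*o/(-5 + o) (m(o) = 9 + (o + o)/(o - 5) = 9 + (2*o)/(-5 + o) = 9 + 2*o/(-5 + o))
M = 8
r(b) = (8 + b)**2
r(m(15)) - 42284 = (8 + (-45 + 11*15)/(-5 + 15))**2 - 42284 = (8 + (-45 + 165)/10)**2 - 42284 = (8 + (1/10)*120)**2 - 42284 = (8 + 12)**2 - 42284 = 20**2 - 42284 = 400 - 42284 = -41884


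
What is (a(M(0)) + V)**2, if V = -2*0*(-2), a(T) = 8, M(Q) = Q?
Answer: 64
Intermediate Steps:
V = 0 (V = 0*(-2) = 0)
(a(M(0)) + V)**2 = (8 + 0)**2 = 8**2 = 64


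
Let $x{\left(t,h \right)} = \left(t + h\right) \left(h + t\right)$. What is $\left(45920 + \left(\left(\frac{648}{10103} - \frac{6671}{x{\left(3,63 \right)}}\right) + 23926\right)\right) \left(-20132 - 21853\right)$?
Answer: $- \frac{14339113028529495}{4889852} \approx -2.9324 \cdot 10^{9}$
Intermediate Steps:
$x{\left(t,h \right)} = \left(h + t\right)^{2}$ ($x{\left(t,h \right)} = \left(h + t\right) \left(h + t\right) = \left(h + t\right)^{2}$)
$\left(45920 + \left(\left(\frac{648}{10103} - \frac{6671}{x{\left(3,63 \right)}}\right) + 23926\right)\right) \left(-20132 - 21853\right) = \left(45920 + \left(\left(\frac{648}{10103} - \frac{6671}{\left(63 + 3\right)^{2}}\right) + 23926\right)\right) \left(-20132 - 21853\right) = \left(45920 + \left(\left(648 \cdot \frac{1}{10103} - \frac{6671}{66^{2}}\right) + 23926\right)\right) \left(-41985\right) = \left(45920 + \left(\left(\frac{648}{10103} - \frac{6671}{4356}\right) + 23926\right)\right) \left(-41985\right) = \left(45920 + \left(- \frac{64574425}{44008668} + 23926\right)\right) \left(-41985\right) = \left(45920 + \frac{1052886816143}{44008668}\right) \left(-41985\right) = \frac{3073764850703}{44008668} \left(-41985\right) = - \frac{14339113028529495}{4889852}$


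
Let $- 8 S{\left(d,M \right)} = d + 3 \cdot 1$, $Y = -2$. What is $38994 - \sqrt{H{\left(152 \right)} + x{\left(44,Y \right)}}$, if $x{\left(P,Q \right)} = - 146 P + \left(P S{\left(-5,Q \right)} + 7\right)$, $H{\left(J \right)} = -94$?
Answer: $38994 - 10 i \sqrt{65} \approx 38994.0 - 80.623 i$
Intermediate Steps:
$S{\left(d,M \right)} = - \frac{3}{8} - \frac{d}{8}$ ($S{\left(d,M \right)} = - \frac{d + 3 \cdot 1}{8} = - \frac{d + 3}{8} = - \frac{3 + d}{8} = - \frac{3}{8} - \frac{d}{8}$)
$x{\left(P,Q \right)} = 7 - \frac{583 P}{4}$ ($x{\left(P,Q \right)} = - 146 P + \left(P \left(- \frac{3}{8} - - \frac{5}{8}\right) + 7\right) = - 146 P + \left(P \left(- \frac{3}{8} + \frac{5}{8}\right) + 7\right) = - 146 P + \left(P \frac{1}{4} + 7\right) = - 146 P + \left(\frac{P}{4} + 7\right) = - 146 P + \left(7 + \frac{P}{4}\right) = 7 - \frac{583 P}{4}$)
$38994 - \sqrt{H{\left(152 \right)} + x{\left(44,Y \right)}} = 38994 - \sqrt{-94 + \left(7 - 6413\right)} = 38994 - \sqrt{-94 - 6406} = 38994 - \sqrt{-6500} = 38994 - 10 i \sqrt{65}$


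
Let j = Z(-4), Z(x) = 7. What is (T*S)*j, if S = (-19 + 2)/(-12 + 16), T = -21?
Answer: 2499/4 ≈ 624.75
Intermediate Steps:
j = 7
S = -17/4 ≈ -4.2500
(T*S)*j = -21*(-17/4)*7 = (357/4)*7 = 2499/4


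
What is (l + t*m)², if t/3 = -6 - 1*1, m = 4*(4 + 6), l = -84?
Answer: 853776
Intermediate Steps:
m = 40 (m = 4*10 = 40)
t = -21 (t = 3*(-6 - 1*1) = 3*(-6 - 1) = 3*(-7) = -21)
(l + t*m)² = (-84 - 21*40)² = (-84 - 840)² = (-924)² = 853776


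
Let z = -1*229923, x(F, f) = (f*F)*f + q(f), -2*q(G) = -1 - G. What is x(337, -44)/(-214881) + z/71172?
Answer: -3549609047/566426316 ≈ -6.2667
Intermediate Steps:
q(G) = ½ + G/2 (q(G) = -(-1 - G)/2 = ½ + G/2)
x(F, f) = ½ + f/2 + F*f² (x(F, f) = (f*F)*f + (½ + f/2) = (F*f)*f + (½ + f/2) = F*f² + (½ + f/2) = ½ + f/2 + F*f²)
z = -229923
x(337, -44)/(-214881) + z/71172 = (½ + (½)*(-44) + 337*(-44)²)/(-214881) - 229923/71172 = (½ - 22 + 337*1936)*(-1/214881) - 229923*1/71172 = (½ - 22 + 652432)*(-1/214881) - 25547/7908 = (1304821/2)*(-1/214881) - 25547/7908 = -1304821/429762 - 25547/7908 = -3549609047/566426316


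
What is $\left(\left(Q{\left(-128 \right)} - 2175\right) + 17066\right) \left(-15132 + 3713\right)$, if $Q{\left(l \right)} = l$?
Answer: $-168578697$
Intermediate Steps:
$\left(\left(Q{\left(-128 \right)} - 2175\right) + 17066\right) \left(-15132 + 3713\right) = \left(\left(-128 - 2175\right) + 17066\right) \left(-15132 + 3713\right) = \left(\left(-128 - 2175\right) + 17066\right) \left(-11419\right) = \left(-2303 + 17066\right) \left(-11419\right) = 14763 \left(-11419\right) = -168578697$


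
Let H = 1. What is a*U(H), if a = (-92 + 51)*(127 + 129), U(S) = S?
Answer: -10496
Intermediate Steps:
a = -10496 (a = -41*256 = -10496)
a*U(H) = -10496*1 = -10496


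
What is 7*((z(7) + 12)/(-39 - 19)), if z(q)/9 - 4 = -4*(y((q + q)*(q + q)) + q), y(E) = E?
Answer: 25410/29 ≈ 876.21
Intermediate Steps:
z(q) = 36 - 144*q**2 - 36*q (z(q) = 36 + 9*(-4*((q + q)*(q + q) + q)) = 36 + 9*(-4*((2*q)*(2*q) + q)) = 36 + 9*(-4*(4*q**2 + q)) = 36 + 9*(-4*(q + 4*q**2)) = 36 + 9*(-16*q**2 - 4*q) = 36 + (-144*q**2 - 36*q) = 36 - 144*q**2 - 36*q)
7*((z(7) + 12)/(-39 - 19)) = 7*(((36 - 144*7**2 - 36*7) + 12)/(-39 - 19)) = 7*(((36 - 144*49 - 252) + 12)/(-58)) = 7*(((36 - 7056 - 252) + 12)*(-1/58)) = 7*((-7272 + 12)*(-1/58)) = 7*(-7260*(-1/58)) = 7*(3630/29) = 25410/29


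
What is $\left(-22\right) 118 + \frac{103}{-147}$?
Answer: $- \frac{381715}{147} \approx -2596.7$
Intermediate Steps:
$\left(-22\right) 118 + \frac{103}{-147} = -2596 + 103 \left(- \frac{1}{147}\right) = -2596 - \frac{103}{147} = - \frac{381715}{147}$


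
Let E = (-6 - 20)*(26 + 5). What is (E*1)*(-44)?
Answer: 35464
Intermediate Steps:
E = -806 (E = -26*31 = -806)
(E*1)*(-44) = -806*1*(-44) = -806*(-44) = 35464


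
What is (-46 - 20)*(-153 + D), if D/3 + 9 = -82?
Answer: 28116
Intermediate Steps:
D = -273 (D = -27 + 3*(-82) = -27 - 246 = -273)
(-46 - 20)*(-153 + D) = (-46 - 20)*(-153 - 273) = -66*(-426) = 28116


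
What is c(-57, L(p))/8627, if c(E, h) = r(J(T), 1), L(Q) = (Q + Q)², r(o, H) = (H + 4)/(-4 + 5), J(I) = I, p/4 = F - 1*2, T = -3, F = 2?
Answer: 5/8627 ≈ 0.00057958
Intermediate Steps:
p = 0 (p = 4*(2 - 1*2) = 4*(2 - 2) = 4*0 = 0)
r(o, H) = 4 + H (r(o, H) = (4 + H)/1 = (4 + H)*1 = 4 + H)
L(Q) = 4*Q² (L(Q) = (2*Q)² = 4*Q²)
c(E, h) = 5 (c(E, h) = 4 + 1 = 5)
c(-57, L(p))/8627 = 5/8627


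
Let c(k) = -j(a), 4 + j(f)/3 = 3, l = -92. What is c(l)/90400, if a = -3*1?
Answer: 3/90400 ≈ 3.3186e-5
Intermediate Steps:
a = -3
j(f) = -3 (j(f) = -12 + 3*3 = -12 + 9 = -3)
c(k) = 3 (c(k) = -1*(-3) = 3)
c(l)/90400 = 3/90400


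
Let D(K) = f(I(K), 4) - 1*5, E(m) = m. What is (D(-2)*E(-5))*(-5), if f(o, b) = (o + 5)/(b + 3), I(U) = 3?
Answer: -675/7 ≈ -96.429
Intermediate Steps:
f(o, b) = (5 + o)/(3 + b)
D(K) = -27/7 (D(K) = (5 + 3)/(3 + 4) - 1*5 = 8/7 - 5 = -27/7)
(D(-2)*E(-5))*(-5) = -27/7*(-5)*(-5) = (135/7)*(-5) = -675/7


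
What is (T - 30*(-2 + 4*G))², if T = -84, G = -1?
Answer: 9216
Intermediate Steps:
(T - 30*(-2 + 4*G))² = (-84 - 30*(-2 + 4*(-1)))² = (-84 - 30*(-2 - 4))² = (-84 - 30*(-6))² = (-84 + 180)² = 96² = 9216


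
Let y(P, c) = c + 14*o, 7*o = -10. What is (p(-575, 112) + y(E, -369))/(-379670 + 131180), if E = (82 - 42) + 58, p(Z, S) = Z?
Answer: 482/124245 ≈ 0.0038794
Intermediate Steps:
o = -10/7 (o = (⅐)*(-10) = -10/7 ≈ -1.4286)
E = 98 (E = 40 + 58 = 98)
y(P, c) = -20 + c (y(P, c) = c + 14*(-10/7) = c - 20 = -20 + c)
(p(-575, 112) + y(E, -369))/(-379670 + 131180) = (-575 + (-20 - 369))/(-379670 + 131180) = (-575 - 389)/(-248490) = -964*(-1/248490) = 482/124245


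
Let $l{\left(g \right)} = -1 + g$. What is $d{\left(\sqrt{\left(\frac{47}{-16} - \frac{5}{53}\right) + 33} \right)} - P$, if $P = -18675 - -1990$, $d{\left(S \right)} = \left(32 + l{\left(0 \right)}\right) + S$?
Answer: $16716 + \frac{\sqrt{1346889}}{212} \approx 16721.0$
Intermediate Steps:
$d{\left(S \right)} = 31 + S$ ($d{\left(S \right)} = \left(32 + \left(-1 + 0\right)\right) + S = \left(32 - 1\right) + S = 31 + S$)
$P = -16685$ ($P = -18675 + 1990 = -16685$)
$d{\left(\sqrt{\left(\frac{47}{-16} - \frac{5}{53}\right) + 33} \right)} - P = \left(31 + \sqrt{\left(\frac{47}{-16} - \frac{5}{53}\right) + 33}\right) - -16685 = \left(31 + \sqrt{\left(47 \left(- \frac{1}{16}\right) - \frac{5}{53}\right) + 33}\right) + 16685 = \left(31 + \sqrt{\left(- \frac{47}{16} - \frac{5}{53}\right) + 33}\right) + 16685 = \left(31 + \sqrt{- \frac{2571}{848} + 33}\right) + 16685 = \left(31 + \sqrt{\frac{25413}{848}}\right) + 16685 = \left(31 + \frac{\sqrt{1346889}}{212}\right) + 16685 = 16716 + \frac{\sqrt{1346889}}{212}$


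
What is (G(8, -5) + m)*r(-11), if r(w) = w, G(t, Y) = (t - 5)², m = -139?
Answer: 1430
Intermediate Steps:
G(t, Y) = (-5 + t)²
(G(8, -5) + m)*r(-11) = ((-5 + 8)² - 139)*(-11) = (3² - 139)*(-11) = (9 - 139)*(-11) = -130*(-11) = 1430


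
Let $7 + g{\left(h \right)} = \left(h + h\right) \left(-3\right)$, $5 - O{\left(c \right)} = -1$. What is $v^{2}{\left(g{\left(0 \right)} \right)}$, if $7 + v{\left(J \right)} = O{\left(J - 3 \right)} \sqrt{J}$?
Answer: $\left(7 - 6 i \sqrt{7}\right)^{2} \approx -203.0 - 222.24 i$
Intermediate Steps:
$O{\left(c \right)} = 6$ ($O{\left(c \right)} = 5 - -1 = 5 + 1 = 6$)
$g{\left(h \right)} = -7 - 6 h$ ($g{\left(h \right)} = -7 + \left(h + h\right) \left(-3\right) = -7 + 2 h \left(-3\right) = -7 - 6 h$)
$v{\left(J \right)} = -7 + 6 \sqrt{J}$
$v^{2}{\left(g{\left(0 \right)} \right)} = \left(-7 + 6 \sqrt{-7 - 0}\right)^{2} = \left(-7 + 6 \sqrt{-7 + 0}\right)^{2} = \left(-7 + 6 \sqrt{-7}\right)^{2} = \left(-7 + 6 i \sqrt{7}\right)^{2}$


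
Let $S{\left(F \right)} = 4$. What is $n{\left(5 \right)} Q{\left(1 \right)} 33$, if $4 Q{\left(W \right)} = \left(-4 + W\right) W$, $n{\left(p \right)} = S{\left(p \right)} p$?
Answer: $-495$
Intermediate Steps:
$n{\left(p \right)} = 4 p$
$Q{\left(W \right)} = \frac{W \left(-4 + W\right)}{4}$ ($Q{\left(W \right)} = \frac{\left(-4 + W\right) W}{4} = \frac{W \left(-4 + W\right)}{4}$)
$n{\left(5 \right)} Q{\left(1 \right)} 33 = 4 \cdot 5 \cdot \frac{1}{4} \cdot 1 \left(-4 + 1\right) 33 = 20 \cdot \frac{1}{4} \cdot 1 \left(-3\right) 33 = 20 \left(- \frac{3}{4}\right) 33 = \left(-15\right) 33 = -495$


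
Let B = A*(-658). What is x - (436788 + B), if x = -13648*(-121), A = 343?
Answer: 1440314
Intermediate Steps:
x = 1651408
B = -225694 (B = 343*(-658) = -225694)
x - (436788 + B) = 1651408 - (436788 - 225694) = 1651408 - 1*211094 = 1651408 - 211094 = 1440314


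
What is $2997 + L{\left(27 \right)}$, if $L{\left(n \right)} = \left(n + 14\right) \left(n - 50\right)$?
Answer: $2054$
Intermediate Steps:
$L{\left(n \right)} = \left(-50 + n\right) \left(14 + n\right)$ ($L{\left(n \right)} = \left(14 + n\right) \left(-50 + n\right) = \left(-50 + n\right) \left(14 + n\right)$)
$2997 + L{\left(27 \right)} = 2997 - \left(1672 - 729\right) = 2997 - 943 = 2054$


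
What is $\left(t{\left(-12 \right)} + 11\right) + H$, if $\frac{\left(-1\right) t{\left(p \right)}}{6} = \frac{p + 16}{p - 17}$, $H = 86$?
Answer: $\frac{2837}{29} \approx 97.828$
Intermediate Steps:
$t{\left(p \right)} = - \frac{6 \left(16 + p\right)}{-17 + p}$ ($t{\left(p \right)} = - 6 \frac{p + 16}{p - 17} = - 6 \frac{16 + p}{-17 + p} = - \frac{6 \left(16 + p\right)}{-17 + p}$)
$\left(t{\left(-12 \right)} + 11\right) + H = \left(\frac{6 \left(-16 - -12\right)}{-17 - 12} + 11\right) + 86 = \left(\frac{6 \left(-16 + 12\right)}{-29} + 11\right) + 86 = \left(6 \left(- \frac{1}{29}\right) \left(-4\right) + 11\right) + 86 = \left(\frac{24}{29} + 11\right) + 86 = \frac{343}{29} + 86 = \frac{2837}{29}$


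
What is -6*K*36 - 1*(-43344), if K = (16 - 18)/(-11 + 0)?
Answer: 476352/11 ≈ 43305.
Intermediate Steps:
K = 2/11 (K = -2/(-11) = -2*(-1/11) = 2/11 ≈ 0.18182)
-6*K*36 - 1*(-43344) = -6*2/11*36 - 1*(-43344) = -12/11*36 + 43344 = -432/11 + 43344 = 476352/11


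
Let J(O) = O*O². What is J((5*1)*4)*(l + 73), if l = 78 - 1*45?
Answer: 848000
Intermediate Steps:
J(O) = O³
l = 33 (l = 78 - 45 = 33)
J((5*1)*4)*(l + 73) = ((5*1)*4)³*(33 + 73) = (5*4)³*106 = 20³*106 = 8000*106 = 848000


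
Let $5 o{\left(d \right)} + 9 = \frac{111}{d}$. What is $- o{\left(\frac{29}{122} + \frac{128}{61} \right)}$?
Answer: $- \frac{3659}{475} \approx -7.7032$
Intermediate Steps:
$o{\left(d \right)} = - \frac{9}{5} + \frac{111}{5 d}$ ($o{\left(d \right)} = - \frac{9}{5} + \frac{111 \frac{1}{d}}{5} = - \frac{9}{5} + \frac{111}{5 d}$)
$- o{\left(\frac{29}{122} + \frac{128}{61} \right)} = - \frac{3 \left(37 - 3 \left(\frac{29}{122} + \frac{128}{61}\right)\right)}{5 \left(\frac{29}{122} + \frac{128}{61}\right)} = - \frac{3 \left(37 - \frac{855}{122}\right)}{5 \cdot \frac{285}{122}} = - \frac{3 \cdot 122 \left(37 - \frac{855}{122}\right)}{5 \cdot 285} = - \frac{3 \cdot 122 \cdot 3659}{5 \cdot 285 \cdot 122} = \left(-1\right) \frac{3659}{475} = - \frac{3659}{475}$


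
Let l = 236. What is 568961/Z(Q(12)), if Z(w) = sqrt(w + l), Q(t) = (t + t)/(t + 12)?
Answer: 568961*sqrt(237)/237 ≈ 36958.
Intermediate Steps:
Q(t) = 2*t/(12 + t) (Q(t) = (2*t)/(12 + t) = 2*t/(12 + t))
Z(w) = sqrt(236 + w) (Z(w) = sqrt(w + 236) = sqrt(236 + w))
568961/Z(Q(12)) = 568961/(sqrt(236 + 2*12/(12 + 12))) = 568961/(sqrt(236 + 2*12/24)) = 568961/(sqrt(236 + 2*12*(1/24))) = 568961/(sqrt(236 + 1)) = 568961/(sqrt(237)) = 568961*(sqrt(237)/237) = 568961*sqrt(237)/237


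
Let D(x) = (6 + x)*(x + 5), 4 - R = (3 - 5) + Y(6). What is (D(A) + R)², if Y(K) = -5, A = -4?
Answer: 169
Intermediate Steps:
R = 11 (R = 4 - ((3 - 5) - 5) = 4 - (-2 - 5) = 4 - 1*(-7) = 4 + 7 = 11)
D(x) = (5 + x)*(6 + x) (D(x) = (6 + x)*(5 + x) = (5 + x)*(6 + x))
(D(A) + R)² = ((30 + (-4)² + 11*(-4)) + 11)² = ((30 + 16 - 44) + 11)² = (2 + 11)² = 13² = 169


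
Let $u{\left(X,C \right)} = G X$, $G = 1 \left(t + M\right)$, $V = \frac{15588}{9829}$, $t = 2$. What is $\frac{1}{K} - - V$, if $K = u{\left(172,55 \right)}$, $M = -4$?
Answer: $\frac{5352443}{3381176} \approx 1.583$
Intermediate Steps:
$V = \frac{15588}{9829}$ ($V = 15588 \cdot \frac{1}{9829} = \frac{15588}{9829} \approx 1.5859$)
$G = -2$ ($G = 1 \left(2 - 4\right) = 1 \left(-2\right) = -2$)
$u{\left(X,C \right)} = - 2 X$
$K = -344$ ($K = \left(-2\right) 172 = -344$)
$\frac{1}{K} - - V = \frac{1}{-344} - \left(-1\right) \frac{15588}{9829} = - \frac{1}{344} - - \frac{15588}{9829} = - \frac{1}{344} + \frac{15588}{9829} = \frac{5352443}{3381176}$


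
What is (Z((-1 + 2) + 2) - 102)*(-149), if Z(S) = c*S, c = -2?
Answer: 16092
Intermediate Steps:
Z(S) = -2*S
(Z((-1 + 2) + 2) - 102)*(-149) = (-2*((-1 + 2) + 2) - 102)*(-149) = (-2*(1 + 2) - 102)*(-149) = (-2*3 - 102)*(-149) = (-6 - 102)*(-149) = -108*(-149) = 16092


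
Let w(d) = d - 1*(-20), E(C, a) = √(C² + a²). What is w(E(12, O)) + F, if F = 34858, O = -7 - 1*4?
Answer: 34878 + √265 ≈ 34894.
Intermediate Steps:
O = -11 (O = -7 - 4 = -11)
w(d) = 20 + d (w(d) = d + 20 = 20 + d)
w(E(12, O)) + F = (20 + √(12² + (-11)²)) + 34858 = (20 + √(144 + 121)) + 34858 = (20 + √265) + 34858 = 34878 + √265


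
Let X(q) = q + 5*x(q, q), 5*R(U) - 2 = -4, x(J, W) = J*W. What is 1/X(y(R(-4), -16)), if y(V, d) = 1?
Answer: 1/6 ≈ 0.16667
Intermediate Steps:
R(U) = -2/5 (R(U) = 2/5 + (1/5)*(-4) = 2/5 - 4/5 = -2/5)
X(q) = q + 5*q**2 (X(q) = q + 5*(q*q) = q + 5*q**2)
1/X(y(R(-4), -16)) = 1/(1*(1 + 5*1)) = 1/(1*(1 + 5)) = 1/(1*6) = 1/6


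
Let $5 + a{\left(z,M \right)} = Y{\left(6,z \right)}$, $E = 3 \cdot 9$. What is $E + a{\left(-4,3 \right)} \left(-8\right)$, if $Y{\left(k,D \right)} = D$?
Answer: $99$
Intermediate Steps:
$E = 27$
$a{\left(z,M \right)} = -5 + z$
$E + a{\left(-4,3 \right)} \left(-8\right) = 27 + \left(-5 - 4\right) \left(-8\right) = 27 - -72 = 27 + 72 = 99$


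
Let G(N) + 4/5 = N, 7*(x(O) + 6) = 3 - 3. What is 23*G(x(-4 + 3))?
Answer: -782/5 ≈ -156.40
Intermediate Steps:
x(O) = -6 (x(O) = -6 + (3 - 3)/7 = -6 + (1/7)*0 = -6 + 0 = -6)
G(N) = -4/5 + N
23*G(x(-4 + 3)) = 23*(-4/5 - 6) = 23*(-34/5) = -782/5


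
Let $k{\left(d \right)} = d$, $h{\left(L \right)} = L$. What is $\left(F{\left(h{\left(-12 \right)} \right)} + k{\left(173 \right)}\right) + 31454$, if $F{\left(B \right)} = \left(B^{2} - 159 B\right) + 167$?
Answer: $33846$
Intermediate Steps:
$F{\left(B \right)} = 167 + B^{2} - 159 B$
$\left(F{\left(h{\left(-12 \right)} \right)} + k{\left(173 \right)}\right) + 31454 = \left(\left(167 + \left(-12\right)^{2} - -1908\right) + 173\right) + 31454 = \left(\left(167 + 144 + 1908\right) + 173\right) + 31454 = \left(2219 + 173\right) + 31454 = 2392 + 31454 = 33846$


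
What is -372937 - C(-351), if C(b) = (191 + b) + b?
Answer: -372426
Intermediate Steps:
C(b) = 191 + 2*b
-372937 - C(-351) = -372937 - (191 + 2*(-351)) = -372937 - (191 - 702) = -372937 - 1*(-511) = -372937 + 511 = -372426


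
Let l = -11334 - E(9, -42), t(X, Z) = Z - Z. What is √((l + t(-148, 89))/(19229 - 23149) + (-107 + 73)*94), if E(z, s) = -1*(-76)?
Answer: I*√2503382/28 ≈ 56.507*I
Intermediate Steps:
t(X, Z) = 0
E(z, s) = 76
l = -11410 (l = -11334 - 1*76 = -11334 - 76 = -11410)
√((l + t(-148, 89))/(19229 - 23149) + (-107 + 73)*94) = √((-11410 + 0)/(19229 - 23149) + (-107 + 73)*94) = √(-11410/(-3920) - 34*94) = √(-11410*(-1/3920) - 3196) = √(163/56 - 3196) = √(-178813/56) = I*√2503382/28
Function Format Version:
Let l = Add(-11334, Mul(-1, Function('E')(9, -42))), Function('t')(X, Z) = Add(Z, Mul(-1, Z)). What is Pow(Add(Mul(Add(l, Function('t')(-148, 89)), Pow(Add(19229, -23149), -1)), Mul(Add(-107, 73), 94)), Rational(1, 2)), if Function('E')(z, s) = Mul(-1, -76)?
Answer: Mul(Rational(1, 28), I, Pow(2503382, Rational(1, 2))) ≈ Mul(56.507, I)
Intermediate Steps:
Function('t')(X, Z) = 0
Function('E')(z, s) = 76
l = -11410 (l = Add(-11334, Mul(-1, 76)) = Add(-11334, -76) = -11410)
Pow(Add(Mul(Add(l, Function('t')(-148, 89)), Pow(Add(19229, -23149), -1)), Mul(Add(-107, 73), 94)), Rational(1, 2)) = Pow(Add(Mul(Add(-11410, 0), Pow(Add(19229, -23149), -1)), Mul(Add(-107, 73), 94)), Rational(1, 2)) = Pow(Add(Mul(-11410, Pow(-3920, -1)), Mul(-34, 94)), Rational(1, 2)) = Pow(Add(Mul(-11410, Rational(-1, 3920)), -3196), Rational(1, 2)) = Pow(Add(Rational(163, 56), -3196), Rational(1, 2)) = Pow(Rational(-178813, 56), Rational(1, 2)) = Mul(Rational(1, 28), I, Pow(2503382, Rational(1, 2)))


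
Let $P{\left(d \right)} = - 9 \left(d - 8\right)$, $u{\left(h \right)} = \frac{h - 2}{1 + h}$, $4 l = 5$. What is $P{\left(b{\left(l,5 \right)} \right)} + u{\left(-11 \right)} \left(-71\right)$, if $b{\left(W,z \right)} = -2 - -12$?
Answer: $- \frac{1103}{10} \approx -110.3$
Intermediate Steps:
$l = \frac{5}{4}$ ($l = \frac{1}{4} \cdot 5 = \frac{5}{4} \approx 1.25$)
$b{\left(W,z \right)} = 10$ ($b{\left(W,z \right)} = -2 + 12 = 10$)
$u{\left(h \right)} = \frac{-2 + h}{1 + h}$
$P{\left(d \right)} = 72 - 9 d$ ($P{\left(d \right)} = - 9 \left(-8 + d\right) = 72 - 9 d$)
$P{\left(b{\left(l,5 \right)} \right)} + u{\left(-11 \right)} \left(-71\right) = \left(72 - 90\right) + \frac{-2 - 11}{1 - 11} \left(-71\right) = \left(72 - 90\right) + \frac{1}{-10} \left(-13\right) \left(-71\right) = -18 + \left(- \frac{1}{10}\right) \left(-13\right) \left(-71\right) = -18 + \frac{13}{10} \left(-71\right) = -18 - \frac{923}{10} = - \frac{1103}{10}$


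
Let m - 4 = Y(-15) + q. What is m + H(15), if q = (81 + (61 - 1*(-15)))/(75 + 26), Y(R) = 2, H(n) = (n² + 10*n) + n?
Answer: 40153/101 ≈ 397.55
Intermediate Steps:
H(n) = n² + 11*n
q = 157/101 (q = (81 + (61 + 15))/101 = (81 + 76)*(1/101) = 157*(1/101) = 157/101 ≈ 1.5545)
m = 763/101 (m = 4 + (2 + 157/101) = 4 + 359/101 = 763/101 ≈ 7.5545)
m + H(15) = 763/101 + 15*(11 + 15) = 763/101 + 15*26 = 763/101 + 390 = 40153/101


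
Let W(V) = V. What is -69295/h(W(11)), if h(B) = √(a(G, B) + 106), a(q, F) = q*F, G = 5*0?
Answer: -69295*√106/106 ≈ -6730.5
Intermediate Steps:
G = 0
a(q, F) = F*q
h(B) = √106 (h(B) = √(B*0 + 106) = √(0 + 106) = √106)
-69295/h(W(11)) = -69295*√106/106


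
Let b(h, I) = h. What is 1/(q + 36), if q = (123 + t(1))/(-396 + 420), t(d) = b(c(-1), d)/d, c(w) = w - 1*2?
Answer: 1/41 ≈ 0.024390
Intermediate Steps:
c(w) = -2 + w (c(w) = w - 2 = -2 + w)
t(d) = -3/d (t(d) = (-2 - 1)/d = -3/d)
q = 5 (q = (123 - 3/1)/(-396 + 420) = (123 - 3*1)/24 = (123 - 3)*(1/24) = 120*(1/24) = 5)
1/(q + 36) = 1/(5 + 36) = 1/41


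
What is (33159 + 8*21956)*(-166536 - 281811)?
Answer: -93617992029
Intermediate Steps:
(33159 + 8*21956)*(-166536 - 281811) = (33159 + 175648)*(-448347) = 208807*(-448347) = -93617992029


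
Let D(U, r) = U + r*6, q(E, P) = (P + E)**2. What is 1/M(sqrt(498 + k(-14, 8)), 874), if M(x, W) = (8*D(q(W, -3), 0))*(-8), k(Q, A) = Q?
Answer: -1/48553024 ≈ -2.0596e-8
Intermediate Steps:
q(E, P) = (E + P)**2
D(U, r) = U + 6*r
M(x, W) = -64*(-3 + W)**2 (M(x, W) = (8*((W - 3)**2 + 6*0))*(-8) = (8*((-3 + W)**2 + 0))*(-8) = (8*(-3 + W)**2)*(-8) = -64*(-3 + W)**2)
1/M(sqrt(498 + k(-14, 8)), 874) = 1/(-64*(-3 + 874)**2) = 1/(-64*871**2) = 1/(-64*758641) = 1/(-48553024) = -1/48553024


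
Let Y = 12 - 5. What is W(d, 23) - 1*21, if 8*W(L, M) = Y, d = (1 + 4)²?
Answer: -161/8 ≈ -20.125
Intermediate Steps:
Y = 7
d = 25 (d = 5² = 25)
W(L, M) = 7/8 (W(L, M) = (⅛)*7 = 7/8)
W(d, 23) - 1*21 = 7/8 - 1*21 = 7/8 - 21 = -161/8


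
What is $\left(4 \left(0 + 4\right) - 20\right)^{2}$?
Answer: $16$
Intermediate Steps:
$\left(4 \left(0 + 4\right) - 20\right)^{2} = \left(4 \cdot 4 - 20\right)^{2} = \left(16 - 20\right)^{2} = \left(-4\right)^{2} = 16$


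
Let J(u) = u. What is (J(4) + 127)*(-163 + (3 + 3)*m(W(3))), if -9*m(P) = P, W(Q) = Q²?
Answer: -22139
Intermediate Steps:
m(P) = -P/9
(J(4) + 127)*(-163 + (3 + 3)*m(W(3))) = (4 + 127)*(-163 + (3 + 3)*(-⅑*3²)) = 131*(-163 + 6*(-⅑*9)) = 131*(-163 + 6*(-1)) = 131*(-163 - 6) = 131*(-169) = -22139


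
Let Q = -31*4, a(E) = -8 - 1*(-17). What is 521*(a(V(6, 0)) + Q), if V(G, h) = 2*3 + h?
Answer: -59915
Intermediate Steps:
V(G, h) = 6 + h
a(E) = 9 (a(E) = -8 + 17 = 9)
Q = -124
521*(a(V(6, 0)) + Q) = 521*(9 - 124) = 521*(-115) = -59915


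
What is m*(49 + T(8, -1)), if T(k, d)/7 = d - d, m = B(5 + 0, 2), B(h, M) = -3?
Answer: -147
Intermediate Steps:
m = -3
T(k, d) = 0 (T(k, d) = 7*(d - d) = 7*0 = 0)
m*(49 + T(8, -1)) = -3*(49 + 0) = -3*49 = -147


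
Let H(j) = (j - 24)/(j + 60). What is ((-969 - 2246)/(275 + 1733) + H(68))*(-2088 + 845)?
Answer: 12553057/8032 ≈ 1562.9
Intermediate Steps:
H(j) = (-24 + j)/(60 + j)
((-969 - 2246)/(275 + 1733) + H(68))*(-2088 + 845) = ((-969 - 2246)/(275 + 1733) + (-24 + 68)/(60 + 68))*(-2088 + 845) = (-3215/2008 + 44/128)*(-1243) = (-3215*1/2008 + (1/128)*44)*(-1243) = (-3215/2008 + 11/32)*(-1243) = -10099/8032*(-1243) = 12553057/8032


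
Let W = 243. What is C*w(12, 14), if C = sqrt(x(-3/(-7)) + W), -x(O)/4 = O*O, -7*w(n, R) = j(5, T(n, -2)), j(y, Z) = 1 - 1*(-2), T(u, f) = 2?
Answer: -9*sqrt(1319)/49 ≈ -6.6707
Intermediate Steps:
j(y, Z) = 3 (j(y, Z) = 1 + 2 = 3)
w(n, R) = -3/7 (w(n, R) = -1/7*3 = -3/7)
x(O) = -4*O**2 (x(O) = -4*O*O = -4*O**2)
C = 3*sqrt(1319)/7 (C = sqrt(-4*(-3/(-7))**2 + 243) = sqrt(-4*(-3*(-1/7))**2 + 243) = sqrt(-4*(3/7)**2 + 243) = sqrt(-4*9/49 + 243) = sqrt(-36/49 + 243) = sqrt(11871/49) = 3*sqrt(1319)/7 ≈ 15.565)
C*w(12, 14) = (3*sqrt(1319)/7)*(-3/7) = -9*sqrt(1319)/49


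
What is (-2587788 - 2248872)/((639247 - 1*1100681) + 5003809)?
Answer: -322444/302825 ≈ -1.0648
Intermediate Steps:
(-2587788 - 2248872)/((639247 - 1*1100681) + 5003809) = -4836660/((639247 - 1100681) + 5003809) = -4836660/(-461434 + 5003809) = -4836660/4542375 = -4836660*1/4542375 = -322444/302825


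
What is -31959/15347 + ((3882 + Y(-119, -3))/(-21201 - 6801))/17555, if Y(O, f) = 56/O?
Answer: -133537622337736/64125727311945 ≈ -2.0824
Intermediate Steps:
-31959/15347 + ((3882 + Y(-119, -3))/(-21201 - 6801))/17555 = -31959/15347 + ((3882 + 56/(-119))/(-21201 - 6801))/17555 = -31959*1/15347 + ((3882 + 56*(-1/119))/(-28002))*(1/17555) = -31959/15347 + ((3882 - 8/17)*(-1/28002))*(1/17555) = -31959/15347 + ((65986/17)*(-1/28002))*(1/17555) = -31959/15347 - 32993/238017*1/17555 = -31959/15347 - 32993/4178388435 = -133537622337736/64125727311945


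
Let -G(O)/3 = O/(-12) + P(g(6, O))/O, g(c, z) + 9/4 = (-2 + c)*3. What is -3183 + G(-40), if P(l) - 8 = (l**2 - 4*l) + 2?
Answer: -2040349/640 ≈ -3188.0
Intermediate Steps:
g(c, z) = -33/4 + 3*c (g(c, z) = -9/4 + (-2 + c)*3 = -9/4 + (-6 + 3*c) = -33/4 + 3*c)
P(l) = 10 + l**2 - 4*l (P(l) = 8 + ((l**2 - 4*l) + 2) = 8 + (2 + l**2 - 4*l) = 10 + l**2 - 4*l)
G(O) = -3171/(16*O) + O/4 (G(O) = -3*(O/(-12) + (10 + (-33/4 + 3*6)**2 - 4*(-33/4 + 3*6))/O) = -3*(O*(-1/12) + (10 + (-33/4 + 18)**2 - 4*(-33/4 + 18))/O) = -3*(-O/12 + (10 + (39/4)**2 - 4*39/4)/O) = -3*(-O/12 + (10 + 1521/16 - 39)/O) = -3*(-O/12 + 1057/(16*O)) = -3171/(16*O) + O/4)
-3183 + G(-40) = -3183 + (-3171/16/(-40) + (1/4)*(-40)) = -3183 + (-3171/16*(-1/40) - 10) = -3183 + (3171/640 - 10) = -3183 - 3229/640 = -2040349/640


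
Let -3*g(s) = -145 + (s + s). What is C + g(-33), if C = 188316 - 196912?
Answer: -25577/3 ≈ -8525.7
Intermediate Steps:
C = -8596
g(s) = 145/3 - 2*s/3 (g(s) = -(-145 + (s + s))/3 = -(-145 + 2*s)/3 = 145/3 - 2*s/3)
C + g(-33) = -8596 + (145/3 - 2/3*(-33)) = -8596 + (145/3 + 22) = -8596 + 211/3 = -25577/3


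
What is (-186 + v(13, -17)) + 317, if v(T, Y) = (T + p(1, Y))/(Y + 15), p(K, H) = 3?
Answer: 123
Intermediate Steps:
v(T, Y) = (3 + T)/(15 + Y) (v(T, Y) = (T + 3)/(Y + 15) = (3 + T)/(15 + Y))
(-186 + v(13, -17)) + 317 = (-186 + (3 + 13)/(15 - 17)) + 317 = (-186 + 16/(-2)) + 317 = (-186 - ½*16) + 317 = (-186 - 8) + 317 = -194 + 317 = 123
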